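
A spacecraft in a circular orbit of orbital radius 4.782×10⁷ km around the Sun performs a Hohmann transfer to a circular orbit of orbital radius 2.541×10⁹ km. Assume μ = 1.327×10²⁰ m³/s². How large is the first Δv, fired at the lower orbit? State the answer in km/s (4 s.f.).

r₁ = 4.782×10⁷ km = 4.782×10¹⁰ m.
r₂ = 2.541×10⁹ km = 2.541×10¹² m.
Transfer ellipse a_t = (r₁ + r₂)/2 = 1.294×10¹² m.
At r₁: circular v_c1 = √(μ/r₁) = 52680 m/s; transfer-perihelion v_p = √[μ(2/r₁ − 1/a_t)] = 73810 m/s.
Δv₁ = v_p − v_c1 = 21130 m/s.
= 21.13 km/s.

Δv ≈ 21.13 km/s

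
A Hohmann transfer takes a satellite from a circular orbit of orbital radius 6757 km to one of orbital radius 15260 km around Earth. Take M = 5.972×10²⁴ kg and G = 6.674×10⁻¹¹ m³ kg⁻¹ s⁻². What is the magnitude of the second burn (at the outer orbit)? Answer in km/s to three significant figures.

μ = GM = 6.674×10⁻¹¹ × 5.972×10²⁴ = 3.986×10¹⁴ m³/s².
r₁ = 6757 km = 6.757×10⁶ m.
r₂ = 15260 km = 1.526×10⁷ m.
Transfer ellipse a_t = (r₁ + r₂)/2 = 1.101×10⁷ m.
At r₁: circular v_c1 = √(μ/r₁) = 7680 m/s; transfer-perigee v_p = √[μ(2/r₁ − 1/a_t)] = 9043 m/s.
At r₂: circular v_c2 = √(μ/r₂) = 5111 m/s; transfer-apogee v_a = √[μ(2/r₂ − 1/a_t)] = 4004 m/s.
Δv₂ = v_c2 − v_a = 1107 m/s.
= 1.107 km/s.

Δv ≈ 1.11 km/s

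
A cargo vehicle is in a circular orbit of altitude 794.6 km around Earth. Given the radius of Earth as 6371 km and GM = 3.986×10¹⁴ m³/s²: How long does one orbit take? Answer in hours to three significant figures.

T ≈ 1.68 hours

r = 6371 + 794.6 = 7165.6 km = 7.1656×10⁶ m.
Kepler's third law: T = 2π√(r³/μ) = 2π√((7.166×10⁶)³ / 3.986×10¹⁴).
r³/μ = 9.230×10⁵ s², so T = 2π × 9.607×10² = 6.037×10³ s.
Converting: 6.037×10³ s ÷ 3600 = 1.677 hours.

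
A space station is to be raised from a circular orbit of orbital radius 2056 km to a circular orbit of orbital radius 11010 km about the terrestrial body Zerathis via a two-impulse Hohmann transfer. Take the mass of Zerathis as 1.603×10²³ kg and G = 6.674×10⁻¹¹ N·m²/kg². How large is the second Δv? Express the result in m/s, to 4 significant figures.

μ = GM = 6.674×10⁻¹¹ × 1.603×10²³ = 1.070×10¹³ m³/s².
r₁ = 2056 km = 2.056×10⁶ m.
r₂ = 11010 km = 1.101×10⁷ m.
Transfer ellipse a_t = (r₁ + r₂)/2 = 6.533×10⁶ m.
At r₁: circular v_c1 = √(μ/r₁) = 2281 m/s; transfer-periapsis v_p = √[μ(2/r₁ − 1/a_t)] = 2961 m/s.
At r₂: circular v_c2 = √(μ/r₂) = 985.7 m/s; transfer-apoapsis v_a = √[μ(2/r₂ − 1/a_t)] = 553.0 m/s.
Δv₂ = v_c2 − v_a = 432.8 m/s.

Δv ≈ 432.8 m/s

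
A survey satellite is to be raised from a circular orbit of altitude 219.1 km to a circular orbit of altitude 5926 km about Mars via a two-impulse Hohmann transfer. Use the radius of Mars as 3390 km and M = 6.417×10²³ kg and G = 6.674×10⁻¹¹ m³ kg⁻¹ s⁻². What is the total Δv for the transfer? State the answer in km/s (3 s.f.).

Δv_total ≈ 1.23 km/s

μ = GM = 6.674×10⁻¹¹ × 6.417×10²³ = 4.283×10¹³ m³/s².
r₁ = 3390 + 219.1 = 3609.1 km = 3.6091×10⁶ m.
r₂ = 3390 + 5926 = 9316.0 km = 9.3160×10⁶ m.
Transfer ellipse a_t = (r₁ + r₂)/2 = 6.463×10⁶ m.
At r₁: circular v_c1 = √(μ/r₁) = 3445 m/s; transfer-periapsis v_p = √[μ(2/r₁ − 1/a_t)] = 4136 m/s.
Δv₁ = v_p − v_c1 = 691.2 m/s.
At r₂: circular v_c2 = √(μ/r₂) = 2144 m/s; transfer-apoapsis v_a = √[μ(2/r₂ − 1/a_t)] = 1602 m/s.
Δv₂ = v_c2 − v_a = 541.8 m/s.
Total Δv = Δv₁ + Δv₂ = 1233 m/s = 1.233 km/s.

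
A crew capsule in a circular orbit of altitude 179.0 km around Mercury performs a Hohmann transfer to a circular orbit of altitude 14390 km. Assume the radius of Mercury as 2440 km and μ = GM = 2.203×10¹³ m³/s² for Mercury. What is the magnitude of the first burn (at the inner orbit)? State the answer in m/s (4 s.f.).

r₁ = 2440 + 179.0 = 2619.0 km = 2.6190×10⁶ m.
r₂ = 2440 + 14390 = 16830 km = 1.6830×10⁷ m.
Transfer ellipse a_t = (r₁ + r₂)/2 = 9.724×10⁶ m.
At r₁: circular v_c1 = √(μ/r₁) = 2900 m/s; transfer-periherm v_p = √[μ(2/r₁ − 1/a_t)] = 3815 m/s.
Δv₁ = v_p − v_c1 = 915.2 m/s.

Δv ≈ 915.2 m/s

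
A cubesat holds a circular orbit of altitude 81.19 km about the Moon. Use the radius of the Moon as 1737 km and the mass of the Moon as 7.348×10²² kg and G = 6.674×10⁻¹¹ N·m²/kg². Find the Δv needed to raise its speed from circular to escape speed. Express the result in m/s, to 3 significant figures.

μ = GM = 6.674×10⁻¹¹ × 7.348×10²² = 4.904×10¹² m³/s².
r = 1737 + 81.19 = 1818.2 km = 1.8182×10⁶ m.
Circular speed v_c = √(μ/r) = 1642 m/s.
Escape speed v_esc = √(2μ/r) = √2 × v_c = 2323 m/s.
Δv = v_esc − v_c = 680.3 m/s.

Δv ≈ 680 m/s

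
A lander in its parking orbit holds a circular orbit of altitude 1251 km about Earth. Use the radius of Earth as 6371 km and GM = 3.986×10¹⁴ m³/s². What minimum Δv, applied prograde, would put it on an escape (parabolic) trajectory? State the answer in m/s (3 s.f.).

r = 6371 + 1251 = 7622.0 km = 7.6220×10⁶ m.
Circular speed v_c = √(μ/r) = 7232 m/s.
Escape speed v_esc = √(2μ/r) = √2 × v_c = 10230 m/s.
Δv = v_esc − v_c = 2995 m/s.

Δv ≈ 3000 m/s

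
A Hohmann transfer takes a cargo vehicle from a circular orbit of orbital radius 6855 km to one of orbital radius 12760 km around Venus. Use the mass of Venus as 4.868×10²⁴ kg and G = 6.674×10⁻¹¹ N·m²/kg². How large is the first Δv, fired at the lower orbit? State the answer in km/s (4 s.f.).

Δv ≈ 0.9682 km/s

μ = GM = 6.674×10⁻¹¹ × 4.868×10²⁴ = 3.249×10¹⁴ m³/s².
r₁ = 6855 km = 6.855×10⁶ m.
r₂ = 12760 km = 1.276×10⁷ m.
Transfer ellipse a_t = (r₁ + r₂)/2 = 9.808×10⁶ m.
At r₁: circular v_c1 = √(μ/r₁) = 6884 m/s; transfer-periapsis v_p = √[μ(2/r₁ − 1/a_t)] = 7853 m/s.
Δv₁ = v_p − v_c1 = 968.2 m/s.
= 0.9682 km/s.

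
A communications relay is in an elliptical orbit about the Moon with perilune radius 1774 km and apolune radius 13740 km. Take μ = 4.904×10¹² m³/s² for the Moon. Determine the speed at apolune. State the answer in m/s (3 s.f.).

v ≈ 286 m/s

Semi-major axis a = (r_p + r_a)/2 = 7757.0 km = 7.757×10⁶ m.
Vis-viva: v² = μ(2/r − 1/a) = 4.904×10¹² × (1.456×10⁻⁷ − 1.289×10⁻⁷) = 8.163×10⁴ m²/s².
v = 285.7 m/s.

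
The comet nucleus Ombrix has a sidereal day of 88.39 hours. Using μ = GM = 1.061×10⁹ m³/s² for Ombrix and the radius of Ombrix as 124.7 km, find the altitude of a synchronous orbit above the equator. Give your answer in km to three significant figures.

T = 88.39 hours = 3.182×10⁵ s.
A synchronous orbit has period T, so by Kepler's third law a = (μT²/4π²)^(1/3).
μT²/4π² = 1.061×10⁹ × (3.182×10⁵)² / 39.48 = 2.721×10¹⁸ m³.
a = 1.396×10⁶ m = 1396.1 km.
Altitude h = a − R = 1396.1 − 124.7 = 1271.4 km.

h_sync ≈ 1270 km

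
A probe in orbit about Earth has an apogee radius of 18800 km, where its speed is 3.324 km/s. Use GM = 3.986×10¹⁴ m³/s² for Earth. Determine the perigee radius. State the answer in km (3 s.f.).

perigee radius ≈ 6620 km

r_a = 1.880×10⁷ m.
Specific energy ε = v²/2 − μ/r = -1.568×10⁷ J/kg, so a = −μ/(2ε) = 1.271×10⁷ m.
The apsides satisfy r_p + r_a = 2a, so the perigee radius is 2a − r_a = 6.625×10⁶ m = 6624.7 km.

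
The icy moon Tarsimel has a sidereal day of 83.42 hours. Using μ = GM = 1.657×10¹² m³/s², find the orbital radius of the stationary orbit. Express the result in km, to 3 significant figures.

r_sync ≈ 15600 km

T = 83.42 hours = 3.003×10⁵ s.
A synchronous orbit has period T, so by Kepler's third law a = (μT²/4π²)^(1/3).
μT²/4π² = 1.657×10¹² × (3.003×10⁵)² / 39.48 = 3.785×10²¹ m³.
a = 1.558×10⁷ m = 15585 km.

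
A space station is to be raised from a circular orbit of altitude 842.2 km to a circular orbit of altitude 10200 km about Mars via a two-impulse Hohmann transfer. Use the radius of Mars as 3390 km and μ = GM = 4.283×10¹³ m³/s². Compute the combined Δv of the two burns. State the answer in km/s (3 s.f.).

r₁ = 3390 + 842.2 = 4232.2 km = 4.2322×10⁶ m.
r₂ = 3390 + 10200 = 13590 km = 1.3590×10⁷ m.
Transfer ellipse a_t = (r₁ + r₂)/2 = 8.911×10⁶ m.
At r₁: circular v_c1 = √(μ/r₁) = 3181 m/s; transfer-periapsis v_p = √[μ(2/r₁ − 1/a_t)] = 3929 m/s.
Δv₁ = v_p − v_c1 = 747.4 m/s.
At r₂: circular v_c2 = √(μ/r₂) = 1775 m/s; transfer-apoapsis v_a = √[μ(2/r₂ − 1/a_t)] = 1223 m/s.
Δv₂ = v_c2 − v_a = 551.8 m/s.
Total Δv = Δv₁ + Δv₂ = 1299 m/s = 1.299 km/s.

Δv_total ≈ 1.30 km/s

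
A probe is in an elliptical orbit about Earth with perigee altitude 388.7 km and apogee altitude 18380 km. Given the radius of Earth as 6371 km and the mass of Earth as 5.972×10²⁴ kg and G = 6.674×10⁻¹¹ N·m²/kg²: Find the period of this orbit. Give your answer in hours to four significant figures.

T ≈ 5.467 hours

μ = GM = 6.674×10⁻¹¹ × 5.972×10²⁴ = 3.986×10¹⁴ m³/s².
r_p = 6371 + 388.7 = 6759.7 km = 6.7597×10⁶ m.
r_a = 6371 + 18380 = 24751 km = 2.4751×10⁷ m.
Semi-major axis a = (r_p + r_a)/2 = (6759.7 + 24751)/2 = 15755 km = 1.576×10⁷ m.
By Kepler's third law T = 2π√(a³/μ) = 2π × 3.132×10³ = 1.968×10⁴ s.
= 5.467 hours.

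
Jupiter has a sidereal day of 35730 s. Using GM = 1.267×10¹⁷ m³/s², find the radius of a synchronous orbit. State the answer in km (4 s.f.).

r_sync ≈ 1.600×10⁵ km

A synchronous orbit has period T, so by Kepler's third law a = (μT²/4π²)^(1/3).
μT²/4π² = 1.267×10¹⁷ × (3.573×10⁴)² / 39.48 = 4.097×10²⁴ m³.
a = 1.600×10⁸ m = 1.6002×10⁵ km.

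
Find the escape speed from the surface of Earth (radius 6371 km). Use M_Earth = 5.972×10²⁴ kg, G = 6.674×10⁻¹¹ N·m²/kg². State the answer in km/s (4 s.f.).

μ = GM = 6.674×10⁻¹¹ × 5.972×10²⁴ = 3.986×10¹⁴ m³/s².
r = R = 6.371×10⁶ m.
Escape speed v_esc = √(2μ/r) = √(2 × 3.986×10¹⁴ / 6.371×10⁶) = √(1.251×10⁸) = 11190 m/s.
= 11.19 km/s.

v_esc ≈ 11.19 km/s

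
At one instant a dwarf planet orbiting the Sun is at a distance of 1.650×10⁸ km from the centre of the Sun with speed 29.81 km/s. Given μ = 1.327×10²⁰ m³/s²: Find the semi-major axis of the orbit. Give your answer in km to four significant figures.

a ≈ 1.843×10⁸ km

r = 1.650×10¹¹ m.
Specific orbital energy ε = v²/2 − μ/r = (29810)²/2 − 1.327×10²⁰/1.650×10¹¹ = -3.599×10⁸ J/kg.
Since ε = −μ/(2a), a = −μ/(2ε) = 1.843×10¹¹ m = 1.8434×10⁸ km.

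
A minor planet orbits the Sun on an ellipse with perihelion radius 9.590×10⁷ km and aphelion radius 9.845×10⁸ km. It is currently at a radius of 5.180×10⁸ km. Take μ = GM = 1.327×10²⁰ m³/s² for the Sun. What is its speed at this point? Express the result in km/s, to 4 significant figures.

v ≈ 16.33 km/s

Semi-major axis a = (r_p + r_a)/2 = 5.4020×10⁸ km = 5.402×10¹¹ m.
Vis-viva: v² = μ(2/r − 1/a) = 1.327×10²⁰ × (3.861×10⁻¹² − 1.851×10⁻¹²) = 2.667×10⁸ m²/s².
v = 16330 m/s = 16.33 km/s.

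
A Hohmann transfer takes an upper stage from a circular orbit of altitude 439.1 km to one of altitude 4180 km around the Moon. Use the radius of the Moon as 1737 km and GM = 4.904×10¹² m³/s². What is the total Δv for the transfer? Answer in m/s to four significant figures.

r₁ = 1737 + 439.1 = 2176.1 km = 2.1761×10⁶ m.
r₂ = 1737 + 4180 = 5917.0 km = 5.9170×10⁶ m.
Transfer ellipse a_t = (r₁ + r₂)/2 = 4.047×10⁶ m.
At r₁: circular v_c1 = √(μ/r₁) = 1501 m/s; transfer-perilune v_p = √[μ(2/r₁ − 1/a_t)] = 1815 m/s.
Δv₁ = v_p − v_c1 = 314.1 m/s.
At r₂: circular v_c2 = √(μ/r₂) = 910.4 m/s; transfer-apolune v_a = √[μ(2/r₂ − 1/a_t)] = 667.6 m/s.
Δv₂ = v_c2 − v_a = 242.8 m/s.
Total Δv = Δv₁ + Δv₂ = 556.9 m/s.

Δv_total ≈ 556.9 m/s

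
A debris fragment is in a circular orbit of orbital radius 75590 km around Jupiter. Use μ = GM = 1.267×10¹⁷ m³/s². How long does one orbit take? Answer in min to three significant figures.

r = 75590 km = 7.559×10⁷ m.
Kepler's third law: T = 2π√(r³/μ) = 2π√((7.559×10⁷)³ / 1.267×10¹⁷).
r³/μ = 3.409×10⁶ s², so T = 2π × 1.846×10³ = 1.160×10⁴ s.
Converting: 1.160×10⁴ s ÷ 60.00 = 193.3 min.

T ≈ 193 min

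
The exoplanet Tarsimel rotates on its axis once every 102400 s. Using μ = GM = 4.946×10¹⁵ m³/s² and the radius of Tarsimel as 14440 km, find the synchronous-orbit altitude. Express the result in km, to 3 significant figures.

A synchronous orbit has period T, so by Kepler's third law a = (μT²/4π²)^(1/3).
μT²/4π² = 4.946×10¹⁵ × (1.024×10⁵)² / 39.48 = 1.314×10²⁴ m³.
a = 1.095×10⁸ m = 1.0952×10⁵ km.
Altitude h = a − R = 1.0952×10⁵ − 14440 = 95081 km.

h_sync ≈ 95100 km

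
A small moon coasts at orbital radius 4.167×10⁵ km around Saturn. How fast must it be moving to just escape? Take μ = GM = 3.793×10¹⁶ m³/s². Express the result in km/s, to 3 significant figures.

v_esc ≈ 13.5 km/s

r = 4.167×10⁵ km = 4.167×10⁸ m.
Escape speed v_esc = √(2μ/r) = √(2 × 3.793×10¹⁶ / 4.167×10⁸) = √(1.820×10⁸) = 13490 m/s.
= 13.49 km/s.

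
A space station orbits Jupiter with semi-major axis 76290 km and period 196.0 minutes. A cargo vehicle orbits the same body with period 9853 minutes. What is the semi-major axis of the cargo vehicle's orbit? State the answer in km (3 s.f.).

Kepler's third law: a³ ∝ T², so a₂ = a₁ (T₂/T₁)^(2/3).
T₂/T₁ = 50.27, (T₂/T₁)^(2/3) = 13.62.
a₂ = 76290 × 13.62 = 1.039×10⁶ km.

a₂ ≈ 1.04×10⁶ km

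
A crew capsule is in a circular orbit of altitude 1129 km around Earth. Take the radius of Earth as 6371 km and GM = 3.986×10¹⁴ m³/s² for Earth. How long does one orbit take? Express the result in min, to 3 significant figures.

r = 6371 + 1129 = 7500.0 km = 7.5000×10⁶ m.
Kepler's third law: T = 2π√(r³/μ) = 2π√((7.500×10⁶)³ / 3.986×10¹⁴).
r³/μ = 1.058×10⁶ s², so T = 2π × 1.029×10³ = 6.464×10³ s.
Converting: 6.464×10³ s ÷ 60.00 = 107.7 min.

T ≈ 108 min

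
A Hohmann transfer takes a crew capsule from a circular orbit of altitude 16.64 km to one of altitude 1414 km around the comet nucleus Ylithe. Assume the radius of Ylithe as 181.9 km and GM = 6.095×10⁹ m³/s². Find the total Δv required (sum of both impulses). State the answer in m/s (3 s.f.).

Δv_total ≈ 91.2 m/s

r₁ = 181.9 + 16.64 = 198.54 km = 1.9854×10⁵ m.
r₂ = 181.9 + 1414 = 1595.9 km = 1.5959×10⁶ m.
Transfer ellipse a_t = (r₁ + r₂)/2 = 8.972×10⁵ m.
At r₁: circular v_c1 = √(μ/r₁) = 175.2 m/s; transfer-periapsis v_p = √[μ(2/r₁ − 1/a_t)] = 233.7 m/s.
Δv₁ = v_p − v_c1 = 58.47 m/s.
At r₂: circular v_c2 = √(μ/r₂) = 61.80 m/s; transfer-apoapsis v_a = √[μ(2/r₂ − 1/a_t)] = 29.07 m/s.
Δv₂ = v_c2 − v_a = 32.73 m/s.
Total Δv = Δv₁ + Δv₂ = 91.19 m/s.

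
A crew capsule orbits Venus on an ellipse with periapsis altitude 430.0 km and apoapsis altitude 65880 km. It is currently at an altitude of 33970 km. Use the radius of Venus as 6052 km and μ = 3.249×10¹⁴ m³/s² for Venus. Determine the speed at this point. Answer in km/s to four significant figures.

r_p = 6052 + 430.0 = 6482.0 km = 6.4820×10⁶ m.
r_a = 6052 + 65880 = 71932 km = 7.1932×10⁷ m.
r = 6052 + 33970 = 40022 km = 4.002×10⁷ m.
Semi-major axis a = (r_p + r_a)/2 = 39207 km = 3.921×10⁷ m.
Vis-viva: v² = μ(2/r − 1/a) = 3.249×10¹⁴ × (4.997×10⁻⁸ − 2.551×10⁻⁸) = 7.949×10⁶ m²/s².
v = 2819 m/s = 2.819 km/s.

v ≈ 2.819 km/s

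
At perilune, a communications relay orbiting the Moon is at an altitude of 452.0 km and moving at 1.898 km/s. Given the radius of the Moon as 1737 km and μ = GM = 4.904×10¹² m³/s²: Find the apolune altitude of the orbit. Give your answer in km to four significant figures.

apolune altitude ≈ 7243 km

r_p = 1737 + 452.0 = 2189.0 km = 2.189×10⁶ m.
Specific energy ε = v²/2 − μ/r = -4.391×10⁵ J/kg, so a = −μ/(2ε) = 5.584×10⁶ m.
The apsides satisfy r_p + r_a = 2a, so the apolune radius is 2a − r_p = 8.980×10⁶ m = 8979.5 km.
Apolune altitude = 8979.5 − 1737 = 7242.5 km.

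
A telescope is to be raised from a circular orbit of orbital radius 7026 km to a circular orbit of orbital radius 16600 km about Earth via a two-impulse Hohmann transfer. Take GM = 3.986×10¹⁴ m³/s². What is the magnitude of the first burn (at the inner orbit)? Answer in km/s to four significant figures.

r₁ = 7026 km = 7.026×10⁶ m.
r₂ = 16600 km = 1.660×10⁷ m.
Transfer ellipse a_t = (r₁ + r₂)/2 = 1.181×10⁷ m.
At r₁: circular v_c1 = √(μ/r₁) = 7532 m/s; transfer-perigee v_p = √[μ(2/r₁ − 1/a_t)] = 8929 m/s.
Δv₁ = v_p − v_c1 = 1397 m/s.
= 1.397 km/s.

Δv ≈ 1.397 km/s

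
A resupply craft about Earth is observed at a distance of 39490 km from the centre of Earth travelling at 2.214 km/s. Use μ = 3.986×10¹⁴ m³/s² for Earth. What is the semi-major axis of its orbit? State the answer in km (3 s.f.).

a ≈ 26100 km

r = 3.949×10⁷ m.
Vis-viva rearranged: 1/a = 2/r − v²/μ = 5.065×10⁻⁸ − 1.230×10⁻⁸ = 3.835×10⁻⁸ m⁻¹.
a = 2.608×10⁷ m = 26077 km.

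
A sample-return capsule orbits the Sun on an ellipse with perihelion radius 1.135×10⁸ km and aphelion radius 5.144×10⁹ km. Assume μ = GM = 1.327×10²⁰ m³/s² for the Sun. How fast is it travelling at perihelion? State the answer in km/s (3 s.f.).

v ≈ 47.8 km/s

Semi-major axis a = (r_p + r_a)/2 = 2.6288×10⁹ km = 2.629×10¹² m.
Vis-viva: v² = μ(2/r − 1/a) = 1.327×10²⁰ × (1.762×10⁻¹¹ − 3.804×10⁻¹³) = 2.288×10⁹ m²/s².
v = 47830 m/s = 47.83 km/s.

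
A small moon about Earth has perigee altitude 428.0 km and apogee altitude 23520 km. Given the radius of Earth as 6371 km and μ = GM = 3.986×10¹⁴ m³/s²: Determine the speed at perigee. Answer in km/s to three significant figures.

v ≈ 9.77 km/s

r_p = 6371 + 428.0 = 6799.0 km = 6.7990×10⁶ m.
r_a = 6371 + 23520 = 29891 km = 2.9891×10⁷ m.
Semi-major axis a = (r_p + r_a)/2 = 18345 km = 1.834×10⁷ m.
Vis-viva: v² = μ(2/r − 1/a) = 3.986×10¹⁴ × (2.942×10⁻⁷ − 5.451×10⁻⁸) = 9.552×10⁷ m²/s².
v = 9774 m/s = 9.774 km/s.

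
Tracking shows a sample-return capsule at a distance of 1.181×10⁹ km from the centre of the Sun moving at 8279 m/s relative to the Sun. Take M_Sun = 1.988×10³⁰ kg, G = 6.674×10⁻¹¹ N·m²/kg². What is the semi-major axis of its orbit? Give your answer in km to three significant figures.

a ≈ 8.50×10⁸ km

μ = GM = 6.674×10⁻¹¹ × 1.988×10³⁰ = 1.327×10²⁰ m³/s².
r = 1.181×10¹² m.
Specific orbital energy ε = v²/2 − μ/r = (8279)²/2 − 1.327×10²⁰/1.181×10¹² = -7.807×10⁷ J/kg.
Since ε = −μ/(2a), a = −μ/(2ε) = 8.497×10¹¹ m = 8.4970×10⁸ km.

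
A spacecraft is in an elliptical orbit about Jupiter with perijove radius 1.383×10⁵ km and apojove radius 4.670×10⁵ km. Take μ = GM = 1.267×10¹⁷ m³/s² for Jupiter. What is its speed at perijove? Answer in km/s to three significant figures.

Semi-major axis a = (r_p + r_a)/2 = 3.0265×10⁵ km = 3.026×10⁸ m.
Vis-viva: v² = μ(2/r − 1/a) = 1.267×10¹⁷ × (1.446×10⁻⁸ − 3.304×10⁻⁹) = 1.414×10⁹ m²/s².
v = 37600 m/s = 37.60 km/s.

v ≈ 37.6 km/s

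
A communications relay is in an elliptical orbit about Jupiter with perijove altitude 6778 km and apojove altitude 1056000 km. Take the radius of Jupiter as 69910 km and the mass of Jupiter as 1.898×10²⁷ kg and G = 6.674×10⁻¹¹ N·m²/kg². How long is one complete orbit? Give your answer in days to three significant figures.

T ≈ 3.01 days

μ = GM = 6.674×10⁻¹¹ × 1.898×10²⁷ = 1.267×10¹⁷ m³/s².
r_p = 69910 + 6778 = 76688 km = 7.6688×10⁷ m.
r_a = 69910 + 1056000 = 1125900 km = 1.1259×10⁹ m.
Semi-major axis a = (r_p + r_a)/2 = (76688 + 1.1259×10⁶)/2 = 6.0130×10⁵ km = 6.013×10⁸ m.
By Kepler's third law T = 2π√(a³/μ) = 2π × 4.143×10⁴ = 2.603×10⁵ s.
= 3.013 days.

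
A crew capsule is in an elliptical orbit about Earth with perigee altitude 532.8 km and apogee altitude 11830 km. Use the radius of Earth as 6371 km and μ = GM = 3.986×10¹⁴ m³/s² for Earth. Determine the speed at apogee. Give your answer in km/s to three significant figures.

v ≈ 3.47 km/s

r_p = 6371 + 532.8 = 6903.8 km = 6.9038×10⁶ m.
r_a = 6371 + 11830 = 18201 km = 1.8201×10⁷ m.
Semi-major axis a = (r_p + r_a)/2 = 12552 km = 1.255×10⁷ m.
Vis-viva: v² = μ(2/r − 1/a) = 3.986×10¹⁴ × (1.099×10⁻⁷ − 7.967×10⁻⁸) = 1.204×10⁷ m²/s².
v = 3471 m/s = 3.471 km/s.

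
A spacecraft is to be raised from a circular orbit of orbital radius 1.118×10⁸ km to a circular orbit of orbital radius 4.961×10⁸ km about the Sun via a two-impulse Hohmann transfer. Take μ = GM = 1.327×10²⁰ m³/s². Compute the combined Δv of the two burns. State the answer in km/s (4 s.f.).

Δv_total ≈ 16.00 km/s

r₁ = 1.118×10⁸ km = 1.118×10¹¹ m.
r₂ = 4.961×10⁸ km = 4.961×10¹¹ m.
Transfer ellipse a_t = (r₁ + r₂)/2 = 3.040×10¹¹ m.
At r₁: circular v_c1 = √(μ/r₁) = 34450 m/s; transfer-perihelion v_p = √[μ(2/r₁ − 1/a_t)] = 44010 m/s.
Δv₁ = v_p − v_c1 = 9563 m/s.
At r₂: circular v_c2 = √(μ/r₂) = 16360 m/s; transfer-aphelion v_a = √[μ(2/r₂ − 1/a_t)] = 9919 m/s.
Δv₂ = v_c2 − v_a = 6436 m/s.
Total Δv = Δv₁ + Δv₂ = 16000 m/s = 16.00 km/s.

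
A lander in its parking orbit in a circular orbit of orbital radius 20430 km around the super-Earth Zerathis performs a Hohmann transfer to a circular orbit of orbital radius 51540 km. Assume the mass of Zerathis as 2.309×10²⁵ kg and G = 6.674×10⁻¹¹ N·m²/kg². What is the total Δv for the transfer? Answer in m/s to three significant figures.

μ = GM = 6.674×10⁻¹¹ × 2.309×10²⁵ = 1.541×10¹⁵ m³/s².
r₁ = 20430 km = 2.043×10⁷ m.
r₂ = 51540 km = 5.154×10⁷ m.
Transfer ellipse a_t = (r₁ + r₂)/2 = 3.598×10⁷ m.
At r₁: circular v_c1 = √(μ/r₁) = 8685 m/s; transfer-periapsis v_p = √[μ(2/r₁ − 1/a_t)] = 10390 m/s.
Δv₁ = v_p − v_c1 = 1709 m/s.
At r₂: circular v_c2 = √(μ/r₂) = 5468 m/s; transfer-apoapsis v_a = √[μ(2/r₂ − 1/a_t)] = 4120 m/s.
Δv₂ = v_c2 − v_a = 1348 m/s.
Total Δv = Δv₁ + Δv₂ = 3057 m/s.

Δv_total ≈ 3060 m/s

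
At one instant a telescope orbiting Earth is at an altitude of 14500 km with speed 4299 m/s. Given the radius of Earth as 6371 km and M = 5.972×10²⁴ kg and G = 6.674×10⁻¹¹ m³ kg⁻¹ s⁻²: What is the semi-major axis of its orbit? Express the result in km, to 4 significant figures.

μ = GM = 6.674×10⁻¹¹ × 5.972×10²⁴ = 3.986×10¹⁴ m³/s².
r = 6371 + 14500 = 20871 km = 2.087×10⁷ m.
Specific orbital energy ε = v²/2 − μ/r = (4299)²/2 − 3.986×10¹⁴/2.087×10⁷ = -9.856×10⁶ J/kg.
Since ε = −μ/(2a), a = −μ/(2ε) = 2.022×10⁷ m = 20219 km.

a ≈ 20220 km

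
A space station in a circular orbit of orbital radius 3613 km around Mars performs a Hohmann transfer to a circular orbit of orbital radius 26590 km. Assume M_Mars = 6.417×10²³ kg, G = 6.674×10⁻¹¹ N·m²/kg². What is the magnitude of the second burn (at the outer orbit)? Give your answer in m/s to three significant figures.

μ = GM = 6.674×10⁻¹¹ × 6.417×10²³ = 4.283×10¹³ m³/s².
r₁ = 3613 km = 3.613×10⁶ m.
r₂ = 26590 km = 2.659×10⁷ m.
Transfer ellipse a_t = (r₁ + r₂)/2 = 1.510×10⁷ m.
At r₁: circular v_c1 = √(μ/r₁) = 3443 m/s; transfer-periapsis v_p = √[μ(2/r₁ − 1/a_t)] = 4569 m/s.
At r₂: circular v_c2 = √(μ/r₂) = 1269 m/s; transfer-apoapsis v_a = √[μ(2/r₂ − 1/a_t)] = 620.8 m/s.
Δv₂ = v_c2 − v_a = 648.4 m/s.

Δv ≈ 648 m/s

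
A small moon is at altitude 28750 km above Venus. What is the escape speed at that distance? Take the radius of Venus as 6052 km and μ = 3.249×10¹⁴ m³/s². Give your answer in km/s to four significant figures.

v_esc ≈ 4.321 km/s

r = 6052 + 28750 = 34802 km = 3.4802×10⁷ m.
Escape speed v_esc = √(2μ/r) = √(2 × 3.249×10¹⁴ / 3.480×10⁷) = √(1.867×10⁷) = 4321 m/s.
= 4.321 km/s.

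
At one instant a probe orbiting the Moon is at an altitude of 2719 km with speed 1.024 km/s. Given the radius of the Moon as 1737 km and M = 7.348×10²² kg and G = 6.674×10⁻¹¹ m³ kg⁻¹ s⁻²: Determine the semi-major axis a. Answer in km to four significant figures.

a ≈ 4255 km

μ = GM = 6.674×10⁻¹¹ × 7.348×10²² = 4.904×10¹² m³/s².
r = 1737 + 2719 = 4456.0 km = 4.456×10⁶ m.
Specific orbital energy ε = v²/2 − μ/r = (1024)²/2 − 4.904×10¹²/4.456×10⁶ = -5.763×10⁵ J/kg.
Since ε = −μ/(2a), a = −μ/(2ε) = 4.255×10⁶ m = 4255.0 km.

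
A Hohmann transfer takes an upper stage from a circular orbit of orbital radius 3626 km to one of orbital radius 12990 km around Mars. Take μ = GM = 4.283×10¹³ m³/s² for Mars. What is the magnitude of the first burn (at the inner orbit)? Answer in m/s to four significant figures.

Δv ≈ 860.7 m/s

r₁ = 3626 km = 3.626×10⁶ m.
r₂ = 12990 km = 1.299×10⁷ m.
Transfer ellipse a_t = (r₁ + r₂)/2 = 8.308×10⁶ m.
At r₁: circular v_c1 = √(μ/r₁) = 3437 m/s; transfer-periapsis v_p = √[μ(2/r₁ − 1/a_t)] = 4298 m/s.
Δv₁ = v_p − v_c1 = 860.7 m/s.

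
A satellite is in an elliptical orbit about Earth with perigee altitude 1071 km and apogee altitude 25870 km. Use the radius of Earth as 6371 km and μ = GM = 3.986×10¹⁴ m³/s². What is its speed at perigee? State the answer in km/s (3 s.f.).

v ≈ 9.33 km/s

r_p = 6371 + 1071 = 7442.0 km = 7.4420×10⁶ m.
r_a = 6371 + 25870 = 32241 km = 3.2241×10⁷ m.
Semi-major axis a = (r_p + r_a)/2 = 19842 km = 1.984×10⁷ m.
Vis-viva: v² = μ(2/r − 1/a) = 3.986×10¹⁴ × (2.687×10⁻⁷ − 5.040×10⁻⁸) = 8.703×10⁷ m²/s².
v = 9329 m/s = 9.329 km/s.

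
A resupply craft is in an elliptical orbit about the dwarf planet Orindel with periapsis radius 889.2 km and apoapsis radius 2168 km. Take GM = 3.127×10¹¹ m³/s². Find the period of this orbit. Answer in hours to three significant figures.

Semi-major axis a = (r_p + r_a)/2 = (889.20 + 2168.0)/2 = 1528.6 km = 1.529×10⁶ m.
By Kepler's third law T = 2π√(a³/μ) = 2π × 3.380×10³ = 2.124×10⁴ s.
= 5.899 hours.

T ≈ 5.90 hours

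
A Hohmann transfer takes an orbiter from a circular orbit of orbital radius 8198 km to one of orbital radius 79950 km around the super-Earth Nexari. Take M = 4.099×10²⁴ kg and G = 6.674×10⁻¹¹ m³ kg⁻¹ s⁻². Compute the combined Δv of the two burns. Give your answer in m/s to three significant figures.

μ = GM = 6.674×10⁻¹¹ × 4.099×10²⁴ = 2.736×10¹⁴ m³/s².
r₁ = 8198 km = 8.198×10⁶ m.
r₂ = 79950 km = 7.995×10⁷ m.
Transfer ellipse a_t = (r₁ + r₂)/2 = 4.407×10⁷ m.
At r₁: circular v_c1 = √(μ/r₁) = 5777 m/s; transfer-periapsis v_p = √[μ(2/r₁ − 1/a_t)] = 7780 m/s.
Δv₁ = v_p − v_c1 = 2004 m/s.
At r₂: circular v_c2 = √(μ/r₂) = 1850 m/s; transfer-apoapsis v_a = √[μ(2/r₂ − 1/a_t)] = 797.8 m/s.
Δv₂ = v_c2 − v_a = 1052 m/s.
Total Δv = Δv₁ + Δv₂ = 3056 m/s.

Δv_total ≈ 3060 m/s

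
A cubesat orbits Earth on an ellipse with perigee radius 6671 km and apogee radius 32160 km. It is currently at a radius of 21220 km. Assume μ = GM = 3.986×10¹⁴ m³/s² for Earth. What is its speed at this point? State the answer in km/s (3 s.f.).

v ≈ 4.13 km/s

Semi-major axis a = (r_p + r_a)/2 = 19416 km = 1.942×10⁷ m.
Vis-viva: v² = μ(2/r − 1/a) = 3.986×10¹⁴ × (9.425×10⁻⁸ − 5.151×10⁻⁸) = 1.704×10⁷ m²/s².
v = 4128 m/s = 4.128 km/s.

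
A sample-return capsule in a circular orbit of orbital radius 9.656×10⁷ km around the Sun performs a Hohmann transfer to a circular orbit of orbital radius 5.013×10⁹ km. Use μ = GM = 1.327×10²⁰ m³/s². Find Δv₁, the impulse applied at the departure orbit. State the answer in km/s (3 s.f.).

r₁ = 9.656×10⁷ km = 9.656×10¹⁰ m.
r₂ = 5.013×10⁹ km = 5.013×10¹² m.
Transfer ellipse a_t = (r₁ + r₂)/2 = 2.555×10¹² m.
At r₁: circular v_c1 = √(μ/r₁) = 37070 m/s; transfer-perihelion v_p = √[μ(2/r₁ − 1/a_t)] = 51930 m/s.
Δv₁ = v_p − v_c1 = 14860 m/s.
= 14.86 km/s.

Δv ≈ 14.9 km/s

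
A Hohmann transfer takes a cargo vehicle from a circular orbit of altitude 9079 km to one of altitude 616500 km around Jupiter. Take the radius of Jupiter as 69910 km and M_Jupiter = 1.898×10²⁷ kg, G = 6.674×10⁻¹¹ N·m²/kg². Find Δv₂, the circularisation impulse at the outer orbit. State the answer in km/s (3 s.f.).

Δv ≈ 7.41 km/s

μ = GM = 6.674×10⁻¹¹ × 1.898×10²⁷ = 1.267×10¹⁷ m³/s².
r₁ = 69910 + 9079 = 78989 km = 7.8989×10⁷ m.
r₂ = 69910 + 616500 = 686410 km = 6.8641×10⁸ m.
Transfer ellipse a_t = (r₁ + r₂)/2 = 3.827×10⁸ m.
At r₁: circular v_c1 = √(μ/r₁) = 40050 m/s; transfer-perijove v_p = √[μ(2/r₁ − 1/a_t)] = 53630 m/s.
At r₂: circular v_c2 = √(μ/r₂) = 13580 m/s; transfer-apojove v_a = √[μ(2/r₂ − 1/a_t)] = 6172 m/s.
Δv₂ = v_c2 − v_a = 7413 m/s.
= 7.413 km/s.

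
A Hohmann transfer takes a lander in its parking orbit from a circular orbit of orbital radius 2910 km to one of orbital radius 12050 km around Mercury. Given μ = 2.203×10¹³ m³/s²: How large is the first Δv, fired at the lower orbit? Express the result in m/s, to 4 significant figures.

r₁ = 2910 km = 2.910×10⁶ m.
r₂ = 12050 km = 1.205×10⁷ m.
Transfer ellipse a_t = (r₁ + r₂)/2 = 7.480×10⁶ m.
At r₁: circular v_c1 = √(μ/r₁) = 2751 m/s; transfer-periherm v_p = √[μ(2/r₁ − 1/a_t)] = 3492 m/s.
Δv₁ = v_p − v_c1 = 740.8 m/s.

Δv ≈ 740.8 m/s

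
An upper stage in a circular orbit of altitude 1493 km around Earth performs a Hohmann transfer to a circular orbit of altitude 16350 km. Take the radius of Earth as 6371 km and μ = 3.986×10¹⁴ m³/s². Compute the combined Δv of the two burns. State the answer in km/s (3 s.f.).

r₁ = 6371 + 1493 = 7864.0 km = 7.8640×10⁶ m.
r₂ = 6371 + 16350 = 22721 km = 2.2721×10⁷ m.
Transfer ellipse a_t = (r₁ + r₂)/2 = 1.529×10⁷ m.
At r₁: circular v_c1 = √(μ/r₁) = 7119 m/s; transfer-perigee v_p = √[μ(2/r₁ − 1/a_t)] = 8678 m/s.
Δv₁ = v_p − v_c1 = 1559 m/s.
At r₂: circular v_c2 = √(μ/r₂) = 4188 m/s; transfer-apogee v_a = √[μ(2/r₂ − 1/a_t)] = 3004 m/s.
Δv₂ = v_c2 − v_a = 1185 m/s.
Total Δv = Δv₁ + Δv₂ = 2743 m/s = 2.743 km/s.

Δv_total ≈ 2.74 km/s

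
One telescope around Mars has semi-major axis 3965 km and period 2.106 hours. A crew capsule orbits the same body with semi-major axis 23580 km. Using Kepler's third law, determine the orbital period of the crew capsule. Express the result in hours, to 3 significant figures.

T₂ ≈ 30.5 hours

Kepler's third law: T² ∝ a³, so T₂ = T₁ (a₂/a₁)^(3/2).
a₂/a₁ = 5.947, (a₂/a₁)^(3/2) = 14.50.
T₂ = 2.106 × 14.50 = 30.54 hours.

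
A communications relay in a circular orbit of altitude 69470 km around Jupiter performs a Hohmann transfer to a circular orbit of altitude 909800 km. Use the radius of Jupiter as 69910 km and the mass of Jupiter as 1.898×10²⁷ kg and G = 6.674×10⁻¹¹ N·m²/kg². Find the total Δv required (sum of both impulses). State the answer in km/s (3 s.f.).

μ = GM = 6.674×10⁻¹¹ × 1.898×10²⁷ = 1.267×10¹⁷ m³/s².
r₁ = 69910 + 69470 = 139380 km = 1.3938×10⁸ m.
r₂ = 69910 + 909800 = 979710 km = 9.7971×10⁸ m.
Transfer ellipse a_t = (r₁ + r₂)/2 = 5.595×10⁸ m.
At r₁: circular v_c1 = √(μ/r₁) = 30150 m/s; transfer-perijove v_p = √[μ(2/r₁ − 1/a_t)] = 39890 m/s.
Δv₁ = v_p − v_c1 = 9744 m/s.
At r₂: circular v_c2 = √(μ/r₂) = 11370 m/s; transfer-apojove v_a = √[μ(2/r₂ − 1/a_t)] = 5675 m/s.
Δv₂ = v_c2 − v_a = 5696 m/s.
Total Δv = Δv₁ + Δv₂ = 15440 m/s = 15.44 km/s.

Δv_total ≈ 15.4 km/s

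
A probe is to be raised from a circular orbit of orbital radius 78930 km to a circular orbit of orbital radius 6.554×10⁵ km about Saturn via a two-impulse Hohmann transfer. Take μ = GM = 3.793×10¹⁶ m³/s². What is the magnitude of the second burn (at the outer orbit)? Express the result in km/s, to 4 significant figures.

Δv ≈ 4.080 km/s

r₁ = 78930 km = 7.893×10⁷ m.
r₂ = 6.554×10⁵ km = 6.554×10⁸ m.
Transfer ellipse a_t = (r₁ + r₂)/2 = 3.672×10⁸ m.
At r₁: circular v_c1 = √(μ/r₁) = 21920 m/s; transfer-perikrone v_p = √[μ(2/r₁ − 1/a_t)] = 29290 m/s.
At r₂: circular v_c2 = √(μ/r₂) = 7607 m/s; transfer-apokrone v_a = √[μ(2/r₂ − 1/a_t)] = 3527 m/s.
Δv₂ = v_c2 − v_a = 4080 m/s.
= 4.080 km/s.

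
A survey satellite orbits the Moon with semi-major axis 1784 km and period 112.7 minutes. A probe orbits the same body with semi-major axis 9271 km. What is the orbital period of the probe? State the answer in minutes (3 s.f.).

T₂ ≈ 1340 minutes

Kepler's third law: T² ∝ a³, so T₂ = T₁ (a₂/a₁)^(3/2).
a₂/a₁ = 5.197, (a₂/a₁)^(3/2) = 11.85.
T₂ = 112.7 × 11.85 = 1335 minutes.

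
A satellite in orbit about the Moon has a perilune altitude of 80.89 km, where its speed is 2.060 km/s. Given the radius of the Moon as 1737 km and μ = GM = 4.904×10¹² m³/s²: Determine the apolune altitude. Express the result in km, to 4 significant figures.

apolune altitude ≈ 4961 km

r_p = 1737 + 80.89 = 1817.9 km = 1.818×10⁶ m.
Specific energy ε = v²/2 − μ/r = -5.758×10⁵ J/kg, so a = −μ/(2ε) = 4.258×10⁶ m.
The apsides satisfy r_p + r_a = 2a, so the apolune radius is 2a − r_p = 6.698×10⁶ m = 6698.5 km.
Apolune altitude = 6698.5 − 1737 = 4961.5 km.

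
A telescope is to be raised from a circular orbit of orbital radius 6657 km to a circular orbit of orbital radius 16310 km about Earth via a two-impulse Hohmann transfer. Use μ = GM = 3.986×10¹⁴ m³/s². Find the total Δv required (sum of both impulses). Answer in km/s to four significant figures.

Δv_total ≈ 2.663 km/s

r₁ = 6657 km = 6.657×10⁶ m.
r₂ = 16310 km = 1.631×10⁷ m.
Transfer ellipse a_t = (r₁ + r₂)/2 = 1.148×10⁷ m.
At r₁: circular v_c1 = √(μ/r₁) = 7738 m/s; transfer-perigee v_p = √[μ(2/r₁ − 1/a_t)] = 9222 m/s.
Δv₁ = v_p − v_c1 = 1484 m/s.
At r₂: circular v_c2 = √(μ/r₂) = 4944 m/s; transfer-apogee v_a = √[μ(2/r₂ − 1/a_t)] = 3764 m/s.
Δv₂ = v_c2 − v_a = 1180 m/s.
Total Δv = Δv₁ + Δv₂ = 2663 m/s = 2.663 km/s.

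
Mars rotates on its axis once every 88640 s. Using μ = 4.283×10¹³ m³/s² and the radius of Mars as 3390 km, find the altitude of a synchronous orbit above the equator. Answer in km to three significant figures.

A synchronous orbit has period T, so by Kepler's third law a = (μT²/4π²)^(1/3).
μT²/4π² = 4.283×10¹³ × (8.864×10⁴)² / 39.48 = 8.524×10²¹ m³.
a = 2.043×10⁷ m = 20428 km.
Altitude h = a − R = 20428 − 3390 = 17038 km.

h_sync ≈ 17000 km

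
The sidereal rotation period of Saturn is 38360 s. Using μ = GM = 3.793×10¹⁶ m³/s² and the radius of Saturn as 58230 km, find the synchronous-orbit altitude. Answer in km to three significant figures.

h_sync ≈ 54000 km

A synchronous orbit has period T, so by Kepler's third law a = (μT²/4π²)^(1/3).
μT²/4π² = 3.793×10¹⁶ × (3.836×10⁴)² / 39.48 = 1.414×10²⁴ m³.
a = 1.122×10⁸ m = 1.1223×10⁵ km.
Altitude h = a − R = 1.1223×10⁵ − 58230 = 54005 km.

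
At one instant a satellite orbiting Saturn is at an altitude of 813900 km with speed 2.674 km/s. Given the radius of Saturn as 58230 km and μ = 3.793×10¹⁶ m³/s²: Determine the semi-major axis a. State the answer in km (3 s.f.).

r = 58230 + 813900 = 8.7213×10⁵ km = 8.721×10⁸ m.
Specific orbital energy ε = v²/2 − μ/r = (2674)²/2 − 3.793×10¹⁶/8.721×10⁸ = -3.992×10⁷ J/kg.
Since ε = −μ/(2a), a = −μ/(2ε) = 4.751×10⁸ m = 4.7512×10⁵ km.

a ≈ 4.75×10⁵ km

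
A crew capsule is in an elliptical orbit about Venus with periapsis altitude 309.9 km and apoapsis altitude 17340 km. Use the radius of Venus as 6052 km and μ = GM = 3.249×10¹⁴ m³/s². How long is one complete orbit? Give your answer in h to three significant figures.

T ≈ 5.56 h

r_p = 6052 + 309.9 = 6361.9 km = 6.3619×10⁶ m.
r_a = 6052 + 17340 = 23392 km = 2.3392×10⁷ m.
Semi-major axis a = (r_p + r_a)/2 = (6361.9 + 23392)/2 = 14877 km = 1.488×10⁷ m.
By Kepler's third law T = 2π√(a³/μ) = 2π × 3.183×10³ = 2.000×10⁴ s.
= 5.556 h.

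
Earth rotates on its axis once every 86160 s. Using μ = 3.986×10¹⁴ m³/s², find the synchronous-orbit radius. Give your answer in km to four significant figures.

r_sync ≈ 42160 km

A synchronous orbit has period T, so by Kepler's third law a = (μT²/4π²)^(1/3).
μT²/4π² = 3.986×10¹⁴ × (8.616×10⁴)² / 39.48 = 7.495×10²² m³.
a = 4.216×10⁷ m = 42163 km.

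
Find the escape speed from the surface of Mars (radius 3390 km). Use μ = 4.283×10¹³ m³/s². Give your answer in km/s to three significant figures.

v_esc ≈ 5.03 km/s

r = R = 3.390×10⁶ m.
Escape speed v_esc = √(2μ/r) = √(2 × 4.283×10¹³ / 3.390×10⁶) = √(2.527×10⁷) = 5027 m/s.
= 5.027 km/s.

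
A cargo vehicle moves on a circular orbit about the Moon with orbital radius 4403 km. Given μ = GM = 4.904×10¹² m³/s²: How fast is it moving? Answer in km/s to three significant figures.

r = 4403 km = 4.403×10⁶ m.
For a circular orbit v = √(μ/r) = √(4.904×10¹² / 4.403×10⁶) = √(1.114×10⁶) = 1055 m/s.
That is 1.055 km/s.

v ≈ 1.06 km/s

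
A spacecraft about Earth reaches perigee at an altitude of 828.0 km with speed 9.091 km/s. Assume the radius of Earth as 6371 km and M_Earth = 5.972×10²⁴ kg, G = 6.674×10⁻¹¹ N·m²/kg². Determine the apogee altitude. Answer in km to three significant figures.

apogee altitude ≈ 14800 km

μ = GM = 6.674×10⁻¹¹ × 5.972×10²⁴ = 3.986×10¹⁴ m³/s².
r_p = 6371 + 828.0 = 7199.0 km = 7.199×10⁶ m.
Specific energy ε = v²/2 − μ/r = -1.404×10⁷ J/kg, so a = −μ/(2ε) = 1.419×10⁷ m.
The apsides satisfy r_p + r_a = 2a, so the apogee radius is 2a − r_p = 2.119×10⁷ m = 21186 km.
Apogee altitude = 21186 − 6371 = 14815 km.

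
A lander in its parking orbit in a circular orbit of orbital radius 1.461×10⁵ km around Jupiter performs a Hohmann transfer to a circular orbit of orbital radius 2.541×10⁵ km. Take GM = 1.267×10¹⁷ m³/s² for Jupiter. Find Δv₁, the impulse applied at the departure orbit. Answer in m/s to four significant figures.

r₁ = 1.461×10⁵ km = 1.461×10⁸ m.
r₂ = 2.541×10⁵ km = 2.541×10⁸ m.
Transfer ellipse a_t = (r₁ + r₂)/2 = 2.001×10⁸ m.
At r₁: circular v_c1 = √(μ/r₁) = 29450 m/s; transfer-perijove v_p = √[μ(2/r₁ − 1/a_t)] = 33190 m/s.
Δv₁ = v_p − v_c1 = 3737 m/s.

Δv ≈ 3737 m/s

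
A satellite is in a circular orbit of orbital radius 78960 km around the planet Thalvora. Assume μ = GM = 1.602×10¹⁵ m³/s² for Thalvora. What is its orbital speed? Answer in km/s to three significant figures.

r = 78960 km = 7.896×10⁷ m.
For a circular orbit v = √(μ/r) = √(1.602×10¹⁵ / 7.896×10⁷) = √(2.029×10⁷) = 4504 m/s.
That is 4.504 km/s.

v ≈ 4.50 km/s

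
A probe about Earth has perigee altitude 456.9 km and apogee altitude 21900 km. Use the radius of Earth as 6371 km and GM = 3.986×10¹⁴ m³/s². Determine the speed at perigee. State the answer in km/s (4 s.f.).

v ≈ 9.698 km/s

r_p = 6371 + 456.9 = 6827.9 km = 6.8279×10⁶ m.
r_a = 6371 + 21900 = 28271 km = 2.8271×10⁷ m.
Semi-major axis a = (r_p + r_a)/2 = 17549 km = 1.755×10⁷ m.
Vis-viva: v² = μ(2/r − 1/a) = 3.986×10¹⁴ × (2.929×10⁻⁷ − 5.698×10⁻⁸) = 9.404×10⁷ m²/s².
v = 9698 m/s = 9.698 km/s.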